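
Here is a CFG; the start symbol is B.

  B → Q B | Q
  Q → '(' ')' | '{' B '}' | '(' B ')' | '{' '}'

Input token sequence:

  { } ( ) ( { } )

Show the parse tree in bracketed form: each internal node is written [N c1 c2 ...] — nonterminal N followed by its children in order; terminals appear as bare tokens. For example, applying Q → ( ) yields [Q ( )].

B
Q B
{ } B
{ } Q B
{ } ( ) B
{ } ( ) Q
{ } ( ) ( B )
{ } ( ) ( Q )
{ } ( ) ( { } )

[B [Q { }] [B [Q ( )] [B [Q ( [B [Q { }]] )]]]]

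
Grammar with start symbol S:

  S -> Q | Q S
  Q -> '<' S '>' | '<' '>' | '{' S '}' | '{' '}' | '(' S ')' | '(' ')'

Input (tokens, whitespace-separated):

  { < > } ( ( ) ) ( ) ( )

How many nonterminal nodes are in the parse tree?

[S [Q { [S [Q < >]] }] [S [Q ( [S [Q ( )]] )] [S [Q ( )] [S [Q ( )]]]]]

12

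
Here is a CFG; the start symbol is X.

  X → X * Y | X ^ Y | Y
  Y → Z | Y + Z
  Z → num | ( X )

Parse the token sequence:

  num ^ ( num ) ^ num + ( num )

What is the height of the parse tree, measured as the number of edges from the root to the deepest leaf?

[X [X [X [Y [Z num]]] ^ [Y [Z ( [X [Y [Z num]]] )]]] ^ [Y [Y [Z num]] + [Z ( [X [Y [Z num]]] )]]]

7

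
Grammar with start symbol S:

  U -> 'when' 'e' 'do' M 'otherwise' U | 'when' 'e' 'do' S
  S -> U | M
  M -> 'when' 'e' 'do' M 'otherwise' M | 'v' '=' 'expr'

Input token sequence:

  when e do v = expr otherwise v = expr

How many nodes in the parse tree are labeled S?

1

[S [M when e do [M v = expr] otherwise [M v = expr]]]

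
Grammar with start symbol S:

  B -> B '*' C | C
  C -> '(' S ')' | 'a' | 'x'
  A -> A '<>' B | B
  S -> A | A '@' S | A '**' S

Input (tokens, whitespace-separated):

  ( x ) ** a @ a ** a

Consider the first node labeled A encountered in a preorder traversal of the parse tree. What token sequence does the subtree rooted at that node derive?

[S [A [B [C ( [S [A [B [C x]]]] )]]] ** [S [A [B [C a]]] @ [S [A [B [C a]]] ** [S [A [B [C a]]]]]]]

( x )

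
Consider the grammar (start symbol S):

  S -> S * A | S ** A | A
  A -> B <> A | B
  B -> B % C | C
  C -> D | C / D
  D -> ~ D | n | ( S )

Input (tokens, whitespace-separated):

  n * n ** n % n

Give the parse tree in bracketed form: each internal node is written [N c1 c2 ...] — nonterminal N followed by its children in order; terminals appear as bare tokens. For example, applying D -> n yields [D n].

S
S ** A
S * A ** A
A * A ** A
B * A ** A
C * A ** A
D * A ** A
n * A ** A
n * B ** A
n * C ** A
n * D ** A
n * n ** A
n * n ** B
n * n ** B % C
n * n ** C % C
n * n ** D % C
n * n ** n % C
n * n ** n % D
n * n ** n % n

[S [S [S [A [B [C [D n]]]]] * [A [B [C [D n]]]]] ** [A [B [B [C [D n]]] % [C [D n]]]]]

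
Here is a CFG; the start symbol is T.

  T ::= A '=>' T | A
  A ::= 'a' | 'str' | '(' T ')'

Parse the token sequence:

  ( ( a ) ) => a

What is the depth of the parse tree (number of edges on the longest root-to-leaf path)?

6

[T [A ( [T [A ( [T [A a]] )]] )] => [T [A a]]]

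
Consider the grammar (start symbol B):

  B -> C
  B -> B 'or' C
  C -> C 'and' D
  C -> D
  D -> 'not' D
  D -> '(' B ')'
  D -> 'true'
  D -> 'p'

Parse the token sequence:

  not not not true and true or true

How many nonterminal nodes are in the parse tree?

11

[B [B [C [C [D not [D not [D not [D true]]]]] and [D true]]] or [C [D true]]]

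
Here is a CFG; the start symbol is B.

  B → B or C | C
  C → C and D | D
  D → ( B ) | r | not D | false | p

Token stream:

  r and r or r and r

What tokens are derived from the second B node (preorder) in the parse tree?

r and r

[B [B [C [C [D r]] and [D r]]] or [C [C [D r]] and [D r]]]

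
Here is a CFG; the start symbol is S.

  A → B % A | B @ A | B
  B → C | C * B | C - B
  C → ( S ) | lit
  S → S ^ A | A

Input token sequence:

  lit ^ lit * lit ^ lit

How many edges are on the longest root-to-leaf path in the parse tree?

[S [S [S [A [B [C lit]]]] ^ [A [B [C lit] * [B [C lit]]]]] ^ [A [B [C lit]]]]

6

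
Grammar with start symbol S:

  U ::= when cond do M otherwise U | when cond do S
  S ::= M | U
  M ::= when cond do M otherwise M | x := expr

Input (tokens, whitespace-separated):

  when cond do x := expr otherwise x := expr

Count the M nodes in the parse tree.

[S [M when cond do [M x := expr] otherwise [M x := expr]]]

3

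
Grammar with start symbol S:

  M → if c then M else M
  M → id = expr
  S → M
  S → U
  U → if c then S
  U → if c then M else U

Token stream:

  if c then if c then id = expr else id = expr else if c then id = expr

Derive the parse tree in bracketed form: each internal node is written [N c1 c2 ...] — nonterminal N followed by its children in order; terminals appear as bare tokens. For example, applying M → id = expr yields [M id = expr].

S
U
if c then M else U
if c then if c then M else M else U
if c then if c then id = expr else M else U
if c then if c then id = expr else id = expr else U
if c then if c then id = expr else id = expr else if c then S
if c then if c then id = expr else id = expr else if c then M
if c then if c then id = expr else id = expr else if c then id = expr

[S [U if c then [M if c then [M id = expr] else [M id = expr]] else [U if c then [S [M id = expr]]]]]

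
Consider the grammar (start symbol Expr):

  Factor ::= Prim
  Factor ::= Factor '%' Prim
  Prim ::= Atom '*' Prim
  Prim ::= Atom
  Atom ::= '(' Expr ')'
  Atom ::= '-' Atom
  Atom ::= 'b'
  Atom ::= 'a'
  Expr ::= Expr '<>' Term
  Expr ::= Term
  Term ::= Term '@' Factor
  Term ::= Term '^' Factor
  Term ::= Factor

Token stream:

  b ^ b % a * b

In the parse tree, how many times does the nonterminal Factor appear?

[Expr [Term [Term [Factor [Prim [Atom b]]]] ^ [Factor [Factor [Prim [Atom b]]] % [Prim [Atom a] * [Prim [Atom b]]]]]]

3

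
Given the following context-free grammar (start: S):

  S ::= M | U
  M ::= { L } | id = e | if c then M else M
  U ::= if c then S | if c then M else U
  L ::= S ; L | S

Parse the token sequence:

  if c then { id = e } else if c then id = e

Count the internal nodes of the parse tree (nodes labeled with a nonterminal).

[S [U if c then [M { [L [S [M id = e]]] }] else [U if c then [S [M id = e]]]]]

9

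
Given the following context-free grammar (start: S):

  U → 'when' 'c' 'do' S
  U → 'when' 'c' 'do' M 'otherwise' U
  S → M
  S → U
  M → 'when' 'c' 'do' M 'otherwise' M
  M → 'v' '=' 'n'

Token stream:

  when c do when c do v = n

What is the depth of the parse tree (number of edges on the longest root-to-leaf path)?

[S [U when c do [S [U when c do [S [M v = n]]]]]]

6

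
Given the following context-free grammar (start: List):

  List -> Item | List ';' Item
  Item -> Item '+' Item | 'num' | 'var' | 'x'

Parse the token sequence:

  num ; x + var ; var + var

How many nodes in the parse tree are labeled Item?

7

[List [List [List [Item num]] ; [Item [Item x] + [Item var]]] ; [Item [Item var] + [Item var]]]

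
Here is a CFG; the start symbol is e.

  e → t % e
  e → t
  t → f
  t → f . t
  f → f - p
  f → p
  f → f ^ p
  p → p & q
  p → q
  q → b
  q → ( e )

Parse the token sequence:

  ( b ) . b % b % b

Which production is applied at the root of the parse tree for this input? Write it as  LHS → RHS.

[e [t [f [p [q ( [e [t [f [p [q b]]]]] )]]] . [t [f [p [q b]]]]] % [e [t [f [p [q b]]]] % [e [t [f [p [q b]]]]]]]

e → t % e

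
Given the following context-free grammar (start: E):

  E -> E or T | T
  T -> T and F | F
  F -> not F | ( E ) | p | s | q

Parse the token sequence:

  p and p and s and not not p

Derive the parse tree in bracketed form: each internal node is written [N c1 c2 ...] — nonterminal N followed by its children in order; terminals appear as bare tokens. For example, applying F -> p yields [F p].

E
T
T and F
T and F and F
T and F and F and F
F and F and F and F
p and F and F and F
p and p and F and F
p and p and s and F
p and p and s and not F
p and p and s and not not F
p and p and s and not not p

[E [T [T [T [T [F p]] and [F p]] and [F s]] and [F not [F not [F p]]]]]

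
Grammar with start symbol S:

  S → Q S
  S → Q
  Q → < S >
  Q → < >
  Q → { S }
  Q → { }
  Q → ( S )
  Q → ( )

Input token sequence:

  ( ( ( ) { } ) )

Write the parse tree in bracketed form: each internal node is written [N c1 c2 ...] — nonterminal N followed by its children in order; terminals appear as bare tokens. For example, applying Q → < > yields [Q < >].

[S [Q ( [S [Q ( [S [Q ( )] [S [Q { }]]] )]] )]]

S
Q
( S )
( Q )
( ( S ) )
( ( Q S ) )
( ( ( ) S ) )
( ( ( ) Q ) )
( ( ( ) { } ) )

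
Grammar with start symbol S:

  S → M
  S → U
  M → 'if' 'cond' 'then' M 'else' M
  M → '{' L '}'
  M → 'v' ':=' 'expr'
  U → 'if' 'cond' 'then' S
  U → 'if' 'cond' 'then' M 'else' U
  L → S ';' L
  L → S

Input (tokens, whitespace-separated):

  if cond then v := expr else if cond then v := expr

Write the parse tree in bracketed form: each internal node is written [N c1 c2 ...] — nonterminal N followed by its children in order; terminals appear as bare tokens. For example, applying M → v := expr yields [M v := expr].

[S [U if cond then [M v := expr] else [U if cond then [S [M v := expr]]]]]

S
U
if cond then M else U
if cond then v := expr else U
if cond then v := expr else if cond then S
if cond then v := expr else if cond then M
if cond then v := expr else if cond then v := expr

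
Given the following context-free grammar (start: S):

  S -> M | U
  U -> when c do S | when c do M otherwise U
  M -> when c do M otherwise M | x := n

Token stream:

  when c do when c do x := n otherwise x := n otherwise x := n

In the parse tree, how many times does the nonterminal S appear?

1

[S [M when c do [M when c do [M x := n] otherwise [M x := n]] otherwise [M x := n]]]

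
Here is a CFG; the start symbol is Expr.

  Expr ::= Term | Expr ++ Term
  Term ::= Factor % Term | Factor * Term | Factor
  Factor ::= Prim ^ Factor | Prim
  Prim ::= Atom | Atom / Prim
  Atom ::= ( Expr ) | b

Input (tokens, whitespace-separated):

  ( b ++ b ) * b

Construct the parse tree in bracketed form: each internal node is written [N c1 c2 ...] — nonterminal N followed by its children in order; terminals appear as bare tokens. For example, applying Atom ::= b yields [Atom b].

[Expr [Term [Factor [Prim [Atom ( [Expr [Expr [Term [Factor [Prim [Atom b]]]]] ++ [Term [Factor [Prim [Atom b]]]]] )]]] * [Term [Factor [Prim [Atom b]]]]]]

Expr
Term
Factor * Term
Prim * Term
Atom * Term
( Expr ) * Term
( Expr ++ Term ) * Term
( Term ++ Term ) * Term
( Factor ++ Term ) * Term
( Prim ++ Term ) * Term
( Atom ++ Term ) * Term
( b ++ Term ) * Term
( b ++ Factor ) * Term
( b ++ Prim ) * Term
( b ++ Atom ) * Term
( b ++ b ) * Term
( b ++ b ) * Factor
( b ++ b ) * Prim
( b ++ b ) * Atom
( b ++ b ) * b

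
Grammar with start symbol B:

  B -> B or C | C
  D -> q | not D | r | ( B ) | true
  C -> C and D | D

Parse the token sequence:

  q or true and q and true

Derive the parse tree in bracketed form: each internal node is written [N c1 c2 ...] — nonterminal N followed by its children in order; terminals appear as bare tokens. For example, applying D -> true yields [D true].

B
B or C
C or C
D or C
q or C
q or C and D
q or C and D and D
q or D and D and D
q or true and D and D
q or true and q and D
q or true and q and true

[B [B [C [D q]]] or [C [C [C [D true]] and [D q]] and [D true]]]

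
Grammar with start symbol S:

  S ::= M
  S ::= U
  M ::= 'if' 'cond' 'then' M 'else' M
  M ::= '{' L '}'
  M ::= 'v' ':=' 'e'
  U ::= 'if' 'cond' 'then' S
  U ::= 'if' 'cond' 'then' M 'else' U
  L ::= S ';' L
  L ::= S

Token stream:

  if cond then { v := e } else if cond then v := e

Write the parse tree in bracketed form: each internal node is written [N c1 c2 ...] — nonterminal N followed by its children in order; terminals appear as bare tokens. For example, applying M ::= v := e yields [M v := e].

S
U
if cond then M else U
if cond then { L } else U
if cond then { S } else U
if cond then { M } else U
if cond then { v := e } else U
if cond then { v := e } else if cond then S
if cond then { v := e } else if cond then M
if cond then { v := e } else if cond then v := e

[S [U if cond then [M { [L [S [M v := e]]] }] else [U if cond then [S [M v := e]]]]]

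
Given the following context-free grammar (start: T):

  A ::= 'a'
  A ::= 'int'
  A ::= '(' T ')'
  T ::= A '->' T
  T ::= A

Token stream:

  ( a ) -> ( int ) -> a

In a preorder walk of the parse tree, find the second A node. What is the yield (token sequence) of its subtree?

[T [A ( [T [A a]] )] -> [T [A ( [T [A int]] )] -> [T [A a]]]]

a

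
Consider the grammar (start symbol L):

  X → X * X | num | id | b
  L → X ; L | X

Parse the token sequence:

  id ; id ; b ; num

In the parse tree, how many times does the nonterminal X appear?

4

[L [X id] ; [L [X id] ; [L [X b] ; [L [X num]]]]]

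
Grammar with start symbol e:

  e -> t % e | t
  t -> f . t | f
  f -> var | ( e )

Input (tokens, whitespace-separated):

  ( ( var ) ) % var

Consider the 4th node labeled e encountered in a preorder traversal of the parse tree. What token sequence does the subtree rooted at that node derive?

var

[e [t [f ( [e [t [f ( [e [t [f var]]] )]]] )]] % [e [t [f var]]]]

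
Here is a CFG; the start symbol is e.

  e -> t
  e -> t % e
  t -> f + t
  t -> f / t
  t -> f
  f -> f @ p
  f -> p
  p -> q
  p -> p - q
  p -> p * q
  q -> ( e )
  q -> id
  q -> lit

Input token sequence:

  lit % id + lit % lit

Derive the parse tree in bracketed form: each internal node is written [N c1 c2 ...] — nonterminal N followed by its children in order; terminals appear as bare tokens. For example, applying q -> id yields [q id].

[e [t [f [p [q lit]]]] % [e [t [f [p [q id]]] + [t [f [p [q lit]]]]] % [e [t [f [p [q lit]]]]]]]

e
t % e
f % e
p % e
q % e
lit % e
lit % t % e
lit % f + t % e
lit % p + t % e
lit % q + t % e
lit % id + t % e
lit % id + f % e
lit % id + p % e
lit % id + q % e
lit % id + lit % e
lit % id + lit % t
lit % id + lit % f
lit % id + lit % p
lit % id + lit % q
lit % id + lit % lit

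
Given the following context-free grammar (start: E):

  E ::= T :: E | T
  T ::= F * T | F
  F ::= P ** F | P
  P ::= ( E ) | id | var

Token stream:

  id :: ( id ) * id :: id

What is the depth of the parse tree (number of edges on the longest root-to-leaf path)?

[E [T [F [P id]]] :: [E [T [F [P ( [E [T [F [P id]]]] )]] * [T [F [P id]]]] :: [E [T [F [P id]]]]]]

9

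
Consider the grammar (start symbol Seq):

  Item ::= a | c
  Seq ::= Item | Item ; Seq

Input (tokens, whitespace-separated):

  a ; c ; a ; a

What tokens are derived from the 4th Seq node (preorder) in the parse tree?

a

[Seq [Item a] ; [Seq [Item c] ; [Seq [Item a] ; [Seq [Item a]]]]]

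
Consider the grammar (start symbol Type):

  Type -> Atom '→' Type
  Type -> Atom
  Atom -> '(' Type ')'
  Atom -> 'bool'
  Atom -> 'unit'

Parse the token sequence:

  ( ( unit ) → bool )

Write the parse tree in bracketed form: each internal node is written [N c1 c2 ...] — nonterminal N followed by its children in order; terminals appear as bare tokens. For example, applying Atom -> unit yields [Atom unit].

[Type [Atom ( [Type [Atom ( [Type [Atom unit]] )] → [Type [Atom bool]]] )]]

Type
Atom
( Type )
( Atom → Type )
( ( Type ) → Type )
( ( Atom ) → Type )
( ( unit ) → Type )
( ( unit ) → Atom )
( ( unit ) → bool )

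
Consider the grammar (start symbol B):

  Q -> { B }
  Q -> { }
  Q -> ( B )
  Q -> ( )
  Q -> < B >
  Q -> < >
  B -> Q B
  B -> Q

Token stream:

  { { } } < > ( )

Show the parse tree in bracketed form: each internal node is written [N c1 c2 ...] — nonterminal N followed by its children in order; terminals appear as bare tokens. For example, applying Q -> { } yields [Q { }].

[B [Q { [B [Q { }]] }] [B [Q < >] [B [Q ( )]]]]

B
Q B
{ B } B
{ Q } B
{ { } } B
{ { } } Q B
{ { } } < > B
{ { } } < > Q
{ { } } < > ( )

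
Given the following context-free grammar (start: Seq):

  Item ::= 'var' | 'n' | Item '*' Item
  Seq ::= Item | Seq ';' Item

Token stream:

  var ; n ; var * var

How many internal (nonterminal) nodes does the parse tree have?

[Seq [Seq [Seq [Item var]] ; [Item n]] ; [Item [Item var] * [Item var]]]

8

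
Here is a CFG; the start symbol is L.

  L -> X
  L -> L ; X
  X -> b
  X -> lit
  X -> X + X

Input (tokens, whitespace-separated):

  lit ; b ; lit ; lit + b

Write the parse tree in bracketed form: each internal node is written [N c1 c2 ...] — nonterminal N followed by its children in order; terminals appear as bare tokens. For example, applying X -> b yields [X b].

L
L ; X
L ; X ; X
L ; X ; X ; X
X ; X ; X ; X
lit ; X ; X ; X
lit ; b ; X ; X
lit ; b ; lit ; X
lit ; b ; lit ; X + X
lit ; b ; lit ; lit + X
lit ; b ; lit ; lit + b

[L [L [L [L [X lit]] ; [X b]] ; [X lit]] ; [X [X lit] + [X b]]]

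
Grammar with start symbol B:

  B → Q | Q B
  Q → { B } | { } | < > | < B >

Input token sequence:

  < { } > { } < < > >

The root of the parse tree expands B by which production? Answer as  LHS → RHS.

B → Q B

[B [Q < [B [Q { }]] >] [B [Q { }] [B [Q < [B [Q < >]] >]]]]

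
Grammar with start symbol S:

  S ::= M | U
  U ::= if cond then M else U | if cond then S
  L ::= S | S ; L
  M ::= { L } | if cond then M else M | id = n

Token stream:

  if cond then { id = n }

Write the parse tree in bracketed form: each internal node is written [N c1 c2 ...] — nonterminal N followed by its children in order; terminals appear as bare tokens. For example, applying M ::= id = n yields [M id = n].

[S [U if cond then [S [M { [L [S [M id = n]]] }]]]]

S
U
if cond then S
if cond then M
if cond then { L }
if cond then { S }
if cond then { M }
if cond then { id = n }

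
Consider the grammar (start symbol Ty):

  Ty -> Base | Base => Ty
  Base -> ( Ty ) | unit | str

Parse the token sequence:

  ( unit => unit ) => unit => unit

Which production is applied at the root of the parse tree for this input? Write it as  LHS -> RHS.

[Ty [Base ( [Ty [Base unit] => [Ty [Base unit]]] )] => [Ty [Base unit] => [Ty [Base unit]]]]

Ty -> Base => Ty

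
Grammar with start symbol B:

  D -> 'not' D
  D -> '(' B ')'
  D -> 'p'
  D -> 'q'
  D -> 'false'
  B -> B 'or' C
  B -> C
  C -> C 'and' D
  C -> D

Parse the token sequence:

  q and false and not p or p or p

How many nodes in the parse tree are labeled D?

6

[B [B [B [C [C [C [D q]] and [D false]] and [D not [D p]]]] or [C [D p]]] or [C [D p]]]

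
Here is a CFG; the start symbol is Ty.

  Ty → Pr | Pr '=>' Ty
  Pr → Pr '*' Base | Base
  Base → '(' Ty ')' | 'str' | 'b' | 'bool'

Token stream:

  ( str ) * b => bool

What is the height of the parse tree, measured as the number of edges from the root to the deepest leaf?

[Ty [Pr [Pr [Base ( [Ty [Pr [Base str]]] )]] * [Base b]] => [Ty [Pr [Base bool]]]]

7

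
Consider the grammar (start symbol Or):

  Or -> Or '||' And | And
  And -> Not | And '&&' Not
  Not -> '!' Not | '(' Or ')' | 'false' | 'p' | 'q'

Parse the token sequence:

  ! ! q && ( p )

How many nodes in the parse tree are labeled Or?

2

[Or [And [And [Not ! [Not ! [Not q]]]] && [Not ( [Or [And [Not p]]] )]]]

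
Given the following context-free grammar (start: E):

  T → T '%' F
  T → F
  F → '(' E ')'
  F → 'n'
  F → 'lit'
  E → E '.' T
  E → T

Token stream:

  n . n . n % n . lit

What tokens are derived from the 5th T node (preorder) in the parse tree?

lit

[E [E [E [E [T [F n]]] . [T [F n]]] . [T [T [F n]] % [F n]]] . [T [F lit]]]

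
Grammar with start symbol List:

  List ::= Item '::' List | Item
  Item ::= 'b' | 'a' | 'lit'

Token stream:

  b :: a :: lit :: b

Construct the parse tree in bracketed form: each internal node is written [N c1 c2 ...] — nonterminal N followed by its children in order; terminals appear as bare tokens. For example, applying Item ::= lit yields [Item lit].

List
Item :: List
b :: List
b :: Item :: List
b :: a :: List
b :: a :: Item :: List
b :: a :: lit :: List
b :: a :: lit :: Item
b :: a :: lit :: b

[List [Item b] :: [List [Item a] :: [List [Item lit] :: [List [Item b]]]]]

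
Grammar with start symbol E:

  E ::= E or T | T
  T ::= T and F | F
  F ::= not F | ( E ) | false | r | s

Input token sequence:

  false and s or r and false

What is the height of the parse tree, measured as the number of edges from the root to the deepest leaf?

[E [E [T [T [F false]] and [F s]]] or [T [T [F r]] and [F false]]]

5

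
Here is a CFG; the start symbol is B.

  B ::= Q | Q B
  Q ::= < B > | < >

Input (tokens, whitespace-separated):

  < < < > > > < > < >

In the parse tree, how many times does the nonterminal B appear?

[B [Q < [B [Q < [B [Q < >]] >]] >] [B [Q < >] [B [Q < >]]]]

5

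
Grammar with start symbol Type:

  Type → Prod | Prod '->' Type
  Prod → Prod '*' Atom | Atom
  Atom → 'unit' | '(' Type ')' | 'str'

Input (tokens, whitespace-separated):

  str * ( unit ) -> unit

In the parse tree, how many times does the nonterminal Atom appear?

[Type [Prod [Prod [Atom str]] * [Atom ( [Type [Prod [Atom unit]]] )]] -> [Type [Prod [Atom unit]]]]

4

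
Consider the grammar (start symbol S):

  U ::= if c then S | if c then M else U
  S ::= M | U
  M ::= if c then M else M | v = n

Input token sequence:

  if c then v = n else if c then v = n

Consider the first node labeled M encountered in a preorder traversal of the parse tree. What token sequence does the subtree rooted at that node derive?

v = n

[S [U if c then [M v = n] else [U if c then [S [M v = n]]]]]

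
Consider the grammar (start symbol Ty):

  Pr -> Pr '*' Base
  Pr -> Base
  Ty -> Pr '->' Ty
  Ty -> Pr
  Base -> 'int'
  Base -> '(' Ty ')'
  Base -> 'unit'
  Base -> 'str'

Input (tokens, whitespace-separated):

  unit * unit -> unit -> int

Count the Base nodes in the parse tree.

4

[Ty [Pr [Pr [Base unit]] * [Base unit]] -> [Ty [Pr [Base unit]] -> [Ty [Pr [Base int]]]]]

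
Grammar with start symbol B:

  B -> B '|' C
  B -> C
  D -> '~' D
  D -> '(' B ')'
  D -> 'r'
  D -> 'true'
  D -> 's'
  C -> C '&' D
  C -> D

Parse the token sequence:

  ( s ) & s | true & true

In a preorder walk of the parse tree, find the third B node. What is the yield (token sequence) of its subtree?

[B [B [C [C [D ( [B [C [D s]]] )]] & [D s]]] | [C [C [D true]] & [D true]]]

s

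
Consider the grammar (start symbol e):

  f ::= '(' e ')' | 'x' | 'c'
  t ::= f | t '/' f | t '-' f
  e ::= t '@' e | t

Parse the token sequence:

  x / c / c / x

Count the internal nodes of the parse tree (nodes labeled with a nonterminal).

[e [t [t [t [t [f x]] / [f c]] / [f c]] / [f x]]]

9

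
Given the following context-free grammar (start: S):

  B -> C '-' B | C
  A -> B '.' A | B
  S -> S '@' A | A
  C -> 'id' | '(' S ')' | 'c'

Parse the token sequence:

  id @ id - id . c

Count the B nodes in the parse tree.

4

[S [S [A [B [C id]]]] @ [A [B [C id] - [B [C id]]] . [A [B [C c]]]]]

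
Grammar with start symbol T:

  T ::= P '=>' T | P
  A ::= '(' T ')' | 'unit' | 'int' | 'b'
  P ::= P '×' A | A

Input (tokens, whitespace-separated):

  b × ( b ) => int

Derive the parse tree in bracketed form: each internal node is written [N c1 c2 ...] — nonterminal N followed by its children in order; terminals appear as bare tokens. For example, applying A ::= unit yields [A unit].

T
P => T
P × A => T
A × A => T
b × A => T
b × ( T ) => T
b × ( P ) => T
b × ( A ) => T
b × ( b ) => T
b × ( b ) => P
b × ( b ) => A
b × ( b ) => int

[T [P [P [A b]] × [A ( [T [P [A b]]] )]] => [T [P [A int]]]]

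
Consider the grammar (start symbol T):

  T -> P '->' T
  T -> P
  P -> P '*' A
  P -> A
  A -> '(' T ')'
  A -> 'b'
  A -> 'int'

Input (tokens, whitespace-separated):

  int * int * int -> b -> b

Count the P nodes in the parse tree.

5

[T [P [P [P [A int]] * [A int]] * [A int]] -> [T [P [A b]] -> [T [P [A b]]]]]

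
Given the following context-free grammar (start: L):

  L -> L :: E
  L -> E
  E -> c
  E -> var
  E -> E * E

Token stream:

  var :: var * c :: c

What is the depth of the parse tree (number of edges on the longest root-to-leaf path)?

4

[L [L [L [E var]] :: [E [E var] * [E c]]] :: [E c]]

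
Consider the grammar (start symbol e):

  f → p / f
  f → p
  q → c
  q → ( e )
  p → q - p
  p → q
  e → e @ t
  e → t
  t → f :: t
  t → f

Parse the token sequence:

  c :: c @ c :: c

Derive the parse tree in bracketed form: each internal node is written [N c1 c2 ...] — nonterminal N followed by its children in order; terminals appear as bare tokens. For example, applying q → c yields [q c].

[e [e [t [f [p [q c]]] :: [t [f [p [q c]]]]]] @ [t [f [p [q c]]] :: [t [f [p [q c]]]]]]

e
e @ t
t @ t
f :: t @ t
p :: t @ t
q :: t @ t
c :: t @ t
c :: f @ t
c :: p @ t
c :: q @ t
c :: c @ t
c :: c @ f :: t
c :: c @ p :: t
c :: c @ q :: t
c :: c @ c :: t
c :: c @ c :: f
c :: c @ c :: p
c :: c @ c :: q
c :: c @ c :: c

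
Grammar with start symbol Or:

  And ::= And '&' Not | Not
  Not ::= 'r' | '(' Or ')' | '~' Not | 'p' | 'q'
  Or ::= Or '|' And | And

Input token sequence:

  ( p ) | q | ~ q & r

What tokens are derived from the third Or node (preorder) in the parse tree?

( p )

[Or [Or [Or [And [Not ( [Or [And [Not p]]] )]]] | [And [Not q]]] | [And [And [Not ~ [Not q]]] & [Not r]]]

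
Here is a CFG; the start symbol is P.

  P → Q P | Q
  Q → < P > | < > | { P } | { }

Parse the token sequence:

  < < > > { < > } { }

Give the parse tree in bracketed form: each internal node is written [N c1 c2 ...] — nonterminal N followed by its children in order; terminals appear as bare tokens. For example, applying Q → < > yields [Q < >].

P
Q P
< P > P
< Q > P
< < > > P
< < > > Q P
< < > > { P } P
< < > > { Q } P
< < > > { < > } P
< < > > { < > } Q
< < > > { < > } { }

[P [Q < [P [Q < >]] >] [P [Q { [P [Q < >]] }] [P [Q { }]]]]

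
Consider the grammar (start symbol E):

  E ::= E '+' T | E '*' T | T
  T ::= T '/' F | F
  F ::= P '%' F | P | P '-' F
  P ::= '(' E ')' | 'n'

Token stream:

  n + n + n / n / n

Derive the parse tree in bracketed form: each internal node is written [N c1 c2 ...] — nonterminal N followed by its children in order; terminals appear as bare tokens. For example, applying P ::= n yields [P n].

[E [E [E [T [F [P n]]]] + [T [F [P n]]]] + [T [T [T [F [P n]]] / [F [P n]]] / [F [P n]]]]

E
E + T
E + T + T
T + T + T
F + T + T
P + T + T
n + T + T
n + F + T
n + P + T
n + n + T
n + n + T / F
n + n + T / F / F
n + n + F / F / F
n + n + P / F / F
n + n + n / F / F
n + n + n / P / F
n + n + n / n / F
n + n + n / n / P
n + n + n / n / n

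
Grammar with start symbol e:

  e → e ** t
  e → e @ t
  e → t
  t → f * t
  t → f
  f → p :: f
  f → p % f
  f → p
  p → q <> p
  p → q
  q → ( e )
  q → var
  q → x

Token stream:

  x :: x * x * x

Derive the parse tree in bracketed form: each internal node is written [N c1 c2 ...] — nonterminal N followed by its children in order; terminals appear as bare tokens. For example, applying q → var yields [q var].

e
t
f * t
p :: f * t
q :: f * t
x :: f * t
x :: p * t
x :: q * t
x :: x * t
x :: x * f * t
x :: x * p * t
x :: x * q * t
x :: x * x * t
x :: x * x * f
x :: x * x * p
x :: x * x * q
x :: x * x * x

[e [t [f [p [q x]] :: [f [p [q x]]]] * [t [f [p [q x]]] * [t [f [p [q x]]]]]]]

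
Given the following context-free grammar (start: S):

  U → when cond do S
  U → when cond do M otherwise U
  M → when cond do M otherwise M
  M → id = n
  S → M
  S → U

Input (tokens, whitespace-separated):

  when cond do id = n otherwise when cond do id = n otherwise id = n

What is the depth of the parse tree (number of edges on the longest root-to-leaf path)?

4

[S [M when cond do [M id = n] otherwise [M when cond do [M id = n] otherwise [M id = n]]]]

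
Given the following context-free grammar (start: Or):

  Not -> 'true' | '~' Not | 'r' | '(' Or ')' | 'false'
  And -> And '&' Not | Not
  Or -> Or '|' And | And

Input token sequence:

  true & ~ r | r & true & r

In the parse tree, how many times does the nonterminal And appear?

5

[Or [Or [And [And [Not true]] & [Not ~ [Not r]]]] | [And [And [And [Not r]] & [Not true]] & [Not r]]]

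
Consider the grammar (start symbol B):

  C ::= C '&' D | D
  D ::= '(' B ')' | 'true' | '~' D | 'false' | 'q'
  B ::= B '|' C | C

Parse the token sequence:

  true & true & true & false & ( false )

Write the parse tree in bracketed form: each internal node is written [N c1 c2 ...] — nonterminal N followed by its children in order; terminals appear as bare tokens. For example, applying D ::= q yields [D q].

[B [C [C [C [C [C [D true]] & [D true]] & [D true]] & [D false]] & [D ( [B [C [D false]]] )]]]

B
C
C & D
C & D & D
C & D & D & D
C & D & D & D & D
D & D & D & D & D
true & D & D & D & D
true & true & D & D & D
true & true & true & D & D
true & true & true & false & D
true & true & true & false & ( B )
true & true & true & false & ( C )
true & true & true & false & ( D )
true & true & true & false & ( false )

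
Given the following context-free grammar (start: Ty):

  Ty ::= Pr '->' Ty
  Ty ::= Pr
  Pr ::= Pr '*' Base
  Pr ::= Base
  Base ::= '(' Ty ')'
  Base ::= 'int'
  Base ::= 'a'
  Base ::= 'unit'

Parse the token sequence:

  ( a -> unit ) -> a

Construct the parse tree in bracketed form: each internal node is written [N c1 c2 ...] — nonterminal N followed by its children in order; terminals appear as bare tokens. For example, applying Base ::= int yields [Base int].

Ty
Pr -> Ty
Base -> Ty
( Ty ) -> Ty
( Pr -> Ty ) -> Ty
( Base -> Ty ) -> Ty
( a -> Ty ) -> Ty
( a -> Pr ) -> Ty
( a -> Base ) -> Ty
( a -> unit ) -> Ty
( a -> unit ) -> Pr
( a -> unit ) -> Base
( a -> unit ) -> a

[Ty [Pr [Base ( [Ty [Pr [Base a]] -> [Ty [Pr [Base unit]]]] )]] -> [Ty [Pr [Base a]]]]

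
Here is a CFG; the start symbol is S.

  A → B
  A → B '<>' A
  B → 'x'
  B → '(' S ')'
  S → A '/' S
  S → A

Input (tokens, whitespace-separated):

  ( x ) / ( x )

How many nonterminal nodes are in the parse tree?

[S [A [B ( [S [A [B x]]] )]] / [S [A [B ( [S [A [B x]]] )]]]]

12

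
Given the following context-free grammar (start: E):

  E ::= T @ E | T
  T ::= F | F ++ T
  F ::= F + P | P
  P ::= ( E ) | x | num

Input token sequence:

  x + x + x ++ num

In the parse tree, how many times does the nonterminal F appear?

4

[E [T [F [F [F [P x]] + [P x]] + [P x]] ++ [T [F [P num]]]]]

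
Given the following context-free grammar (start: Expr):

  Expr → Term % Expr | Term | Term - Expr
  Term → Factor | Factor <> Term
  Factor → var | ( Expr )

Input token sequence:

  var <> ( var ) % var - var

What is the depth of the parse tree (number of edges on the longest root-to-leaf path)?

[Expr [Term [Factor var] <> [Term [Factor ( [Expr [Term [Factor var]]] )]]] % [Expr [Term [Factor var]] - [Expr [Term [Factor var]]]]]

7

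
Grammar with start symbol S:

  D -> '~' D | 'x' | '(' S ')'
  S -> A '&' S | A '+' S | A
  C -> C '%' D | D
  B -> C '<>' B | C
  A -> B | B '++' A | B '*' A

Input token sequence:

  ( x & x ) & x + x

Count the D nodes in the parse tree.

[S [A [B [C [D ( [S [A [B [C [D x]]]] & [S [A [B [C [D x]]]]]] )]]]] & [S [A [B [C [D x]]]] + [S [A [B [C [D x]]]]]]]

5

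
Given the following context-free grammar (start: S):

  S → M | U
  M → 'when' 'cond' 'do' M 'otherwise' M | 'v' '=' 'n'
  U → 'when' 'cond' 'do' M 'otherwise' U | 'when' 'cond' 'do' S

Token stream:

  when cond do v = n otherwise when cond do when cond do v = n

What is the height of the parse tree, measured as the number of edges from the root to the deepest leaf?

7

[S [U when cond do [M v = n] otherwise [U when cond do [S [U when cond do [S [M v = n]]]]]]]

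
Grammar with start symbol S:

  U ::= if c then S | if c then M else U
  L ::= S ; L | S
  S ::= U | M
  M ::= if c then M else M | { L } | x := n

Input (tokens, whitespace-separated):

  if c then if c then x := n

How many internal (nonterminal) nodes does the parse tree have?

[S [U if c then [S [U if c then [S [M x := n]]]]]]

6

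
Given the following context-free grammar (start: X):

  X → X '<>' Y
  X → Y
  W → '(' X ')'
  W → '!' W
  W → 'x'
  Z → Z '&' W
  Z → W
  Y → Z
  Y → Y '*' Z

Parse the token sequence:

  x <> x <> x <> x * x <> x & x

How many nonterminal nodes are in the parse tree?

[X [X [X [X [X [Y [Z [W x]]]] <> [Y [Z [W x]]]] <> [Y [Z [W x]]]] <> [Y [Y [Z [W x]]] * [Z [W x]]]] <> [Y [Z [Z [W x]] & [W x]]]]

25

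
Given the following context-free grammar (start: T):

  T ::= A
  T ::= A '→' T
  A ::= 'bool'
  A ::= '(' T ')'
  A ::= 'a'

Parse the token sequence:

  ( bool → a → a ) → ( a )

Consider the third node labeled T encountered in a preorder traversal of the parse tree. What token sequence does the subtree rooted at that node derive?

a → a

[T [A ( [T [A bool] → [T [A a] → [T [A a]]]] )] → [T [A ( [T [A a]] )]]]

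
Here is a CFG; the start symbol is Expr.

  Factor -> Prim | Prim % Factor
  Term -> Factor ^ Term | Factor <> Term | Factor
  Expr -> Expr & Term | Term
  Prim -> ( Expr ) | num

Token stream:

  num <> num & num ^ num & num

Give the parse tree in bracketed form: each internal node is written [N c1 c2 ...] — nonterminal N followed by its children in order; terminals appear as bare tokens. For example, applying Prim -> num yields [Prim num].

[Expr [Expr [Expr [Term [Factor [Prim num]] <> [Term [Factor [Prim num]]]]] & [Term [Factor [Prim num]] ^ [Term [Factor [Prim num]]]]] & [Term [Factor [Prim num]]]]

Expr
Expr & Term
Expr & Term & Term
Term & Term & Term
Factor <> Term & Term & Term
Prim <> Term & Term & Term
num <> Term & Term & Term
num <> Factor & Term & Term
num <> Prim & Term & Term
num <> num & Term & Term
num <> num & Factor ^ Term & Term
num <> num & Prim ^ Term & Term
num <> num & num ^ Term & Term
num <> num & num ^ Factor & Term
num <> num & num ^ Prim & Term
num <> num & num ^ num & Term
num <> num & num ^ num & Factor
num <> num & num ^ num & Prim
num <> num & num ^ num & num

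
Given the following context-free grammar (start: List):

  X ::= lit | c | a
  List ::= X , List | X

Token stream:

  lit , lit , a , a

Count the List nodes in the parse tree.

[List [X lit] , [List [X lit] , [List [X a] , [List [X a]]]]]

4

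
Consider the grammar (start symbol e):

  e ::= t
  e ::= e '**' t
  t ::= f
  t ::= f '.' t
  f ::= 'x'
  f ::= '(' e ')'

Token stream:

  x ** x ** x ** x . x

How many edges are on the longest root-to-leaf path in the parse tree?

[e [e [e [e [t [f x]]] ** [t [f x]]] ** [t [f x]]] ** [t [f x] . [t [f x]]]]

6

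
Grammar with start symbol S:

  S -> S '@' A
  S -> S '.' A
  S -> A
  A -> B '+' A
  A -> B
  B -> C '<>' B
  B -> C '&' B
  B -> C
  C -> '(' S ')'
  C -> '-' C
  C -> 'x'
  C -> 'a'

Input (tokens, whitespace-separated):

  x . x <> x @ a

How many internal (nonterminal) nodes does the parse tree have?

14

[S [S [S [A [B [C x]]]] . [A [B [C x] <> [B [C x]]]]] @ [A [B [C a]]]]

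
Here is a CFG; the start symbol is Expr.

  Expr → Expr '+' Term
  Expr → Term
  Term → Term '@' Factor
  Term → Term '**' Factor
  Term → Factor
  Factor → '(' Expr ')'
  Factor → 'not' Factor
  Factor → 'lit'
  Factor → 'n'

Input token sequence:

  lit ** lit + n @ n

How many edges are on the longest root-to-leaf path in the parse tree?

5

[Expr [Expr [Term [Term [Factor lit]] ** [Factor lit]]] + [Term [Term [Factor n]] @ [Factor n]]]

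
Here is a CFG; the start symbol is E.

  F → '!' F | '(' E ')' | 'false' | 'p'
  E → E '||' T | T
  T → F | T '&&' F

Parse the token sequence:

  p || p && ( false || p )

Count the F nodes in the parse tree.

[E [E [T [F p]]] || [T [T [F p]] && [F ( [E [E [T [F false]]] || [T [F p]]] )]]]

5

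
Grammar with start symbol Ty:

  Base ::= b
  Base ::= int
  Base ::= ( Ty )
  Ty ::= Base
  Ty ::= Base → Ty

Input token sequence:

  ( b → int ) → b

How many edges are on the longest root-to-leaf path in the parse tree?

[Ty [Base ( [Ty [Base b] → [Ty [Base int]]] )] → [Ty [Base b]]]

5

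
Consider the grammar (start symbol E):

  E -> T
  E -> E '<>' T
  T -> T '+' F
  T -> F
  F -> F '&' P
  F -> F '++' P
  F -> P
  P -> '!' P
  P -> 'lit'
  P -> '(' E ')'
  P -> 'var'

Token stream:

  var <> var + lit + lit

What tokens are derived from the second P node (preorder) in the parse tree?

[E [E [T [F [P var]]]] <> [T [T [T [F [P var]]] + [F [P lit]]] + [F [P lit]]]]

var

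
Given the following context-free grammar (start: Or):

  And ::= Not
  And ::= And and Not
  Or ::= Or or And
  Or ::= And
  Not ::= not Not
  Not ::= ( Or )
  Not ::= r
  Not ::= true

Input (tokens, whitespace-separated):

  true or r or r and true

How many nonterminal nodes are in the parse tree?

11

[Or [Or [Or [And [Not true]]] or [And [Not r]]] or [And [And [Not r]] and [Not true]]]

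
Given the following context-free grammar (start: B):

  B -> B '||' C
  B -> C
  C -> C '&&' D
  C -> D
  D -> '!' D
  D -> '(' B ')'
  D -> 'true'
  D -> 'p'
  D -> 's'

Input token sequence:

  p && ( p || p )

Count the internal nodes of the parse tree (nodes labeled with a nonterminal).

[B [C [C [D p]] && [D ( [B [B [C [D p]]] || [C [D p]]] )]]]

11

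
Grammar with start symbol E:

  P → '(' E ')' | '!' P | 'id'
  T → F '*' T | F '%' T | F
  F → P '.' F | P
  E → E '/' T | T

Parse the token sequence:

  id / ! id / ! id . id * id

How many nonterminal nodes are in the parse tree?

[E [E [E [T [F [P id]]]] / [T [F [P ! [P id]]]]] / [T [F [P ! [P id]] . [F [P id]]] * [T [F [P id]]]]]

19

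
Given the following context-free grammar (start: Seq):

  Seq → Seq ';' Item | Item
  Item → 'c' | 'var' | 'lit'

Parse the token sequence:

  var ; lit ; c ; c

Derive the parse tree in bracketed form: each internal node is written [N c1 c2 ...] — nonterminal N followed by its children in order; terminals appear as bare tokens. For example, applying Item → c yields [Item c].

Seq
Seq ; Item
Seq ; Item ; Item
Seq ; Item ; Item ; Item
Item ; Item ; Item ; Item
var ; Item ; Item ; Item
var ; lit ; Item ; Item
var ; lit ; c ; Item
var ; lit ; c ; c

[Seq [Seq [Seq [Seq [Item var]] ; [Item lit]] ; [Item c]] ; [Item c]]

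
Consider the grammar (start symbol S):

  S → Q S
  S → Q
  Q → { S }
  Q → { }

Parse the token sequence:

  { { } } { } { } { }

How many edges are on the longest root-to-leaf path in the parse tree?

5

[S [Q { [S [Q { }]] }] [S [Q { }] [S [Q { }] [S [Q { }]]]]]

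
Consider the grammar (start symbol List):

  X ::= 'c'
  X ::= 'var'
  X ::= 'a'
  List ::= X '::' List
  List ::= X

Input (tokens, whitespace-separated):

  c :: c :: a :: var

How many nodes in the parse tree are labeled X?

[List [X c] :: [List [X c] :: [List [X a] :: [List [X var]]]]]

4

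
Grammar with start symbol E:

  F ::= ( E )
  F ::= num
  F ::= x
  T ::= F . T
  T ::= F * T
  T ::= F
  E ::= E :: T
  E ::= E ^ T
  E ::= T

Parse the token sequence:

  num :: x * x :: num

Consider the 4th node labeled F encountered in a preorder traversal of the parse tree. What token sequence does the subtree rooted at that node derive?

[E [E [E [T [F num]]] :: [T [F x] * [T [F x]]]] :: [T [F num]]]

num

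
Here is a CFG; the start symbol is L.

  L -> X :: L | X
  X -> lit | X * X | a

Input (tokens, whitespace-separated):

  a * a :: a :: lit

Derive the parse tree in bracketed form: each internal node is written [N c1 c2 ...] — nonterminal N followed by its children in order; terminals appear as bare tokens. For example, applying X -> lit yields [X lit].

L
X :: L
X * X :: L
a * X :: L
a * a :: L
a * a :: X :: L
a * a :: a :: L
a * a :: a :: X
a * a :: a :: lit

[L [X [X a] * [X a]] :: [L [X a] :: [L [X lit]]]]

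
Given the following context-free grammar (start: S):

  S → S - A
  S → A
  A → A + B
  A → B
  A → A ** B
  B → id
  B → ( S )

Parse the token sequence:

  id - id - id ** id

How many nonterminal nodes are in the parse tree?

[S [S [S [A [B id]]] - [A [B id]]] - [A [A [B id]] ** [B id]]]

11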